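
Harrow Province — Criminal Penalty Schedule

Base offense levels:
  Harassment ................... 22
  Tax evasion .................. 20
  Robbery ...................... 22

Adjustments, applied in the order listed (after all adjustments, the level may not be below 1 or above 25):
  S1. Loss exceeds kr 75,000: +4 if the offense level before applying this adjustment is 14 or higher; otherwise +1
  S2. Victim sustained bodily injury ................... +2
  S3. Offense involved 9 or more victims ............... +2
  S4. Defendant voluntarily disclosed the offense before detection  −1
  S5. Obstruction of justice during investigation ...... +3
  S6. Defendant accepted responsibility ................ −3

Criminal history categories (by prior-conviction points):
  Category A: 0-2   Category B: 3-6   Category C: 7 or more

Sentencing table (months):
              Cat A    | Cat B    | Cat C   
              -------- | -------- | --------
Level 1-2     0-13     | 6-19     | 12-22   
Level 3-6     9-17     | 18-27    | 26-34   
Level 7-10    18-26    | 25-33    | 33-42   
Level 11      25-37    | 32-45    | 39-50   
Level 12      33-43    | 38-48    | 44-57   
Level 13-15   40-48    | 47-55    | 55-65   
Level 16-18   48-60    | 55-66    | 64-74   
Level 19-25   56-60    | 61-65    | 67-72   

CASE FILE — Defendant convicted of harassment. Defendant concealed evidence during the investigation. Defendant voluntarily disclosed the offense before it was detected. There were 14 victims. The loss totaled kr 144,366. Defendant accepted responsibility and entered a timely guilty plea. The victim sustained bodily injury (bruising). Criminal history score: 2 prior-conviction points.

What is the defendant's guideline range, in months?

56-60 months

Base offense level for harassment: 22.
S1 applies (level before this adjustment is 22 ≥ 14, so +4): 22 + 4 = 26.
S2 applies: 26 + 2 = 28.
S3 applies: 28 + 2 = 30.
S4 applies: 30 − 1 = 29.
S5 applies: 29 + 3 = 32.
S6 applies: 32 − 3 = 29.
Level 29 exceeds the maximum of 25; capped at 25.
Final offense level: 25.
Criminal history: 2 prior points → Category A (0-2).
Level 25 falls in the 19-25 band.
Grid: Level 19-25 × Category A = 56-60 months.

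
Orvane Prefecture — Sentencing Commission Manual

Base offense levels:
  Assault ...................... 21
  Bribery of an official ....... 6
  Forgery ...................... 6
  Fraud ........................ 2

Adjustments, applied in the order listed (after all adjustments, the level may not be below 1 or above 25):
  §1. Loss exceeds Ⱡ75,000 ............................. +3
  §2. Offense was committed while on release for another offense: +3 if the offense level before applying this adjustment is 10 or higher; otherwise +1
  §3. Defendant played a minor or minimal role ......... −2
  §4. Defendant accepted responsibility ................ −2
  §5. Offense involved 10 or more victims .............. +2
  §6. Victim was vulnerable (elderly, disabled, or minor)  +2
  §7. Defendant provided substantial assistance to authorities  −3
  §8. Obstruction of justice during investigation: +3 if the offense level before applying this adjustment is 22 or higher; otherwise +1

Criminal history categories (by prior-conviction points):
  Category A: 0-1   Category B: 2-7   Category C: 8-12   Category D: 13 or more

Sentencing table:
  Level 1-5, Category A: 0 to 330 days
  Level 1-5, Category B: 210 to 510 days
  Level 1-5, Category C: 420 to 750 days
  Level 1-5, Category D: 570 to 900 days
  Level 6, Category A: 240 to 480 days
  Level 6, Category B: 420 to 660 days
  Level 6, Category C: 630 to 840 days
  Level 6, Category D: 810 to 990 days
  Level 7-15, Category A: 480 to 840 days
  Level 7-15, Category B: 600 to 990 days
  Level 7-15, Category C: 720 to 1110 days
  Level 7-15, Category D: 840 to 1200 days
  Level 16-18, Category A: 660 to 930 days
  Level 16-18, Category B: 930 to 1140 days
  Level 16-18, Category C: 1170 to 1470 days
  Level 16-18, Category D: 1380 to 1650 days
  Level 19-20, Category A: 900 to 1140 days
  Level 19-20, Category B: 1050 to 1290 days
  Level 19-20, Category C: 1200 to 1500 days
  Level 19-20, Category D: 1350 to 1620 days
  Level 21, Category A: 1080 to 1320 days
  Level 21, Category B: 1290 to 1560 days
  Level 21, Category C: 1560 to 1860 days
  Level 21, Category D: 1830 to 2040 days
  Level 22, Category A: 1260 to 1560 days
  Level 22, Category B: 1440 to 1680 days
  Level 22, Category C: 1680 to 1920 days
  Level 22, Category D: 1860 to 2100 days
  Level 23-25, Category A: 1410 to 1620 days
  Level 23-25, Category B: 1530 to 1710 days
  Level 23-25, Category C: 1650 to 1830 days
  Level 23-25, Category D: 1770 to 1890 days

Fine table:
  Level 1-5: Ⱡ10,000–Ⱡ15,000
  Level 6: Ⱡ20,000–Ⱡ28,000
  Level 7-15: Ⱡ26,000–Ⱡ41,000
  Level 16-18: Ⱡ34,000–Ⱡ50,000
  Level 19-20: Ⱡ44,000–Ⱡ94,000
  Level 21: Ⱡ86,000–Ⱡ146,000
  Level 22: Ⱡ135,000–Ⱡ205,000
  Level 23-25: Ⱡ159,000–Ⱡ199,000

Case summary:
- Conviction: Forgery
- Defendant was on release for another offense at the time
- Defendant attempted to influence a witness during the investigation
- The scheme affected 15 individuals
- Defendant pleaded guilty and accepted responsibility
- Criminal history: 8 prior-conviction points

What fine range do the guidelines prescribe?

Ⱡ26,000–Ⱡ41,000

Base offense level for forgery: 6.
§2 applies (level before this adjustment is 6 < 10, so +1): 6 + 1 = 7.
§4 applies: 7 − 2 = 5.
§5 applies: 5 + 2 = 7.
§7 does not apply.
§8 applies (level before this adjustment is 7 < 22, so +1): 7 + 1 = 8.
Final offense level: 8.
Level 8 falls in the 7-15 band.
Fine table: Level 7-15 → Ⱡ26,000–Ⱡ41,000.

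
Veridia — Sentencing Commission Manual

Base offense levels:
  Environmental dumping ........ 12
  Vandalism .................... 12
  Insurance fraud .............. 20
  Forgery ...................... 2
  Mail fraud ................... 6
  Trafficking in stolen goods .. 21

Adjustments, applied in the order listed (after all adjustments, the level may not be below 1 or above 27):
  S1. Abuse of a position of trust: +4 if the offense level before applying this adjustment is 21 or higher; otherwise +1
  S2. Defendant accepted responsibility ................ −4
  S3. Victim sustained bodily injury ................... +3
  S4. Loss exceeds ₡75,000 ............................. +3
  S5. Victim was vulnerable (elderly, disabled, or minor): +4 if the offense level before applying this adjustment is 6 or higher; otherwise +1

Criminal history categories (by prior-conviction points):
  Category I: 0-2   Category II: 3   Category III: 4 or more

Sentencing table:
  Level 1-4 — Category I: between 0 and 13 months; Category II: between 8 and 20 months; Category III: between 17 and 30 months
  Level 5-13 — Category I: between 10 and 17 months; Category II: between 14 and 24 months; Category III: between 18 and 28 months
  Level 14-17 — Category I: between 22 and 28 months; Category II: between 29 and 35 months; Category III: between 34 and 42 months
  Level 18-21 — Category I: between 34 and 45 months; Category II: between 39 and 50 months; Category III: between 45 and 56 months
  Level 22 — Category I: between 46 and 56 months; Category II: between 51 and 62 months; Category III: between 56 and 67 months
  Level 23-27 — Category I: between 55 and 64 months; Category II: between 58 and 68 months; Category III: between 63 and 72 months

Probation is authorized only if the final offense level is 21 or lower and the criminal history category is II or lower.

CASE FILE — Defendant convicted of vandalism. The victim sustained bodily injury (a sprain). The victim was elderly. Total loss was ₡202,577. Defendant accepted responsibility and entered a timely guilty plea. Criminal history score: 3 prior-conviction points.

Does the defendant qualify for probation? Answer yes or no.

Base offense level for vandalism: 12.
S2 applies: 12 − 4 = 8.
S3 applies: 8 + 3 = 11.
S4 applies: 11 + 3 = 14.
S5 applies (level before this adjustment is 14 ≥ 6, so +4): 14 + 4 = 18.
Final offense level: 18.
Criminal history: 3 prior points → Category II (3).
Level 18 falls in the 18-21 band.
Grid: Level 18-21 × Category II = 39-50 months.
Probation check: level 18 ≤ 21 and category II ≤ II → eligible.

Yes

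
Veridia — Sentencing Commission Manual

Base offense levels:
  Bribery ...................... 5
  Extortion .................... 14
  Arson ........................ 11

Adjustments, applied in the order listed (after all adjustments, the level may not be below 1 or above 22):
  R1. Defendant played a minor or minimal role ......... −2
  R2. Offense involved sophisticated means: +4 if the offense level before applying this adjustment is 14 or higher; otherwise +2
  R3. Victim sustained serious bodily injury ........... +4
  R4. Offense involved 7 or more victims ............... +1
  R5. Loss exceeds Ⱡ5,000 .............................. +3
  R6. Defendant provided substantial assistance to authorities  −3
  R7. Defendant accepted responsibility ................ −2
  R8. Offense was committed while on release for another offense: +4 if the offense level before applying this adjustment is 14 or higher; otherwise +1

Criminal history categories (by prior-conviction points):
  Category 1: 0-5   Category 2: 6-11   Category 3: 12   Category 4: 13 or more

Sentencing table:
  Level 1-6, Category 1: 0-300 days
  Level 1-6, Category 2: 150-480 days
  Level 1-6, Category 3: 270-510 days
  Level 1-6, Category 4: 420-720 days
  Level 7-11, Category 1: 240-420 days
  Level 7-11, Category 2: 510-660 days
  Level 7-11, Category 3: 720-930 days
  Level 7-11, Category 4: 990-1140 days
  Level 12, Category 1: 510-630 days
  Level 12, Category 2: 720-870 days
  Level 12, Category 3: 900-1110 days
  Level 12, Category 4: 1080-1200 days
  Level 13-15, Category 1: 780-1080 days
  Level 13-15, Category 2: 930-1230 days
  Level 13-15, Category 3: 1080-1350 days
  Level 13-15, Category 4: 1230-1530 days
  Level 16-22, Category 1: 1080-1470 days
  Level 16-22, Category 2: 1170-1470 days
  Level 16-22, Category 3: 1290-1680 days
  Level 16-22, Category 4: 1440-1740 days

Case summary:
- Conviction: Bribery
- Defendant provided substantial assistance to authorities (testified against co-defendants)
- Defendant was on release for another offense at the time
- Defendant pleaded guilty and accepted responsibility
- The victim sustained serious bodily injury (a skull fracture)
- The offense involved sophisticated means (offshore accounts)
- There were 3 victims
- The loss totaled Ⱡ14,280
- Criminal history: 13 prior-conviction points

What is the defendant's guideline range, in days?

990-1140 days

Base offense level for bribery: 5.
R2 applies (level before this adjustment is 5 < 14, so +2): 5 + 2 = 7.
R3 applies: 7 + 4 = 11.
R4 does not apply.
R5 applies: 11 + 3 = 14.
R6 applies: 14 − 3 = 11.
R7 applies: 11 − 2 = 9.
R8 applies (level before this adjustment is 9 < 14, so +1): 9 + 1 = 10.
Final offense level: 10.
Criminal history: 13 prior points → Category 4 (13+).
Level 10 falls in the 7-11 band.
Grid: Level 7-11 × Category 4 = 990-1140 days.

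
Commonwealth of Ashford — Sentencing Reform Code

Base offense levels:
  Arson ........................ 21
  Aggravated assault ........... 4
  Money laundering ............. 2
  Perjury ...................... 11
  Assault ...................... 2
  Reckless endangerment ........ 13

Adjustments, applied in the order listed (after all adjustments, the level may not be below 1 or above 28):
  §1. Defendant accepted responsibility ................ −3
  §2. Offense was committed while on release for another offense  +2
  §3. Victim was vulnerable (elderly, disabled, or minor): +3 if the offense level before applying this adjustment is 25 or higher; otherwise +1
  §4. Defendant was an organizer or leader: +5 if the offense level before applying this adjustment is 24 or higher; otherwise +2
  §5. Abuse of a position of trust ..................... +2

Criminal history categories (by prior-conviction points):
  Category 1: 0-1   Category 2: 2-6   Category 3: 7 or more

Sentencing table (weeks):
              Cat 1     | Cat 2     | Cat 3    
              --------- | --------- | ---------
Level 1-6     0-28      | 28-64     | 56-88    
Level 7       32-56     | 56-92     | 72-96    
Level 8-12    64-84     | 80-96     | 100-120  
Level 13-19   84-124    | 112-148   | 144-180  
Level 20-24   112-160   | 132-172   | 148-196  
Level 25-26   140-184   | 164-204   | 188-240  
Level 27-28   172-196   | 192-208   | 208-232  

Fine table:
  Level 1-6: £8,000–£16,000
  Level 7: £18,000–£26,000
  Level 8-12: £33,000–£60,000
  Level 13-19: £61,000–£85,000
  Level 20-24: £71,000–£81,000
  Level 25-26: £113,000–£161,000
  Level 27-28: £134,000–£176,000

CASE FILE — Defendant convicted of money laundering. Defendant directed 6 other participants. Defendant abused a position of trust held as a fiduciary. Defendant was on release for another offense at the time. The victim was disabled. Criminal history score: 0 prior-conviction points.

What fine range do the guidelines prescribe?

Base offense level for money laundering: 2.
§2 applies: 2 + 2 = 4.
§3 applies (level before this adjustment is 4 < 25, so +1): 4 + 1 = 5.
§4 applies (level before this adjustment is 5 < 24, so +2): 5 + 2 = 7.
§5 applies: 7 + 2 = 9.
Final offense level: 9.
Level 9 falls in the 8-12 band.
Fine table: Level 8-12 → £33,000–£60,000.

£33,000–£60,000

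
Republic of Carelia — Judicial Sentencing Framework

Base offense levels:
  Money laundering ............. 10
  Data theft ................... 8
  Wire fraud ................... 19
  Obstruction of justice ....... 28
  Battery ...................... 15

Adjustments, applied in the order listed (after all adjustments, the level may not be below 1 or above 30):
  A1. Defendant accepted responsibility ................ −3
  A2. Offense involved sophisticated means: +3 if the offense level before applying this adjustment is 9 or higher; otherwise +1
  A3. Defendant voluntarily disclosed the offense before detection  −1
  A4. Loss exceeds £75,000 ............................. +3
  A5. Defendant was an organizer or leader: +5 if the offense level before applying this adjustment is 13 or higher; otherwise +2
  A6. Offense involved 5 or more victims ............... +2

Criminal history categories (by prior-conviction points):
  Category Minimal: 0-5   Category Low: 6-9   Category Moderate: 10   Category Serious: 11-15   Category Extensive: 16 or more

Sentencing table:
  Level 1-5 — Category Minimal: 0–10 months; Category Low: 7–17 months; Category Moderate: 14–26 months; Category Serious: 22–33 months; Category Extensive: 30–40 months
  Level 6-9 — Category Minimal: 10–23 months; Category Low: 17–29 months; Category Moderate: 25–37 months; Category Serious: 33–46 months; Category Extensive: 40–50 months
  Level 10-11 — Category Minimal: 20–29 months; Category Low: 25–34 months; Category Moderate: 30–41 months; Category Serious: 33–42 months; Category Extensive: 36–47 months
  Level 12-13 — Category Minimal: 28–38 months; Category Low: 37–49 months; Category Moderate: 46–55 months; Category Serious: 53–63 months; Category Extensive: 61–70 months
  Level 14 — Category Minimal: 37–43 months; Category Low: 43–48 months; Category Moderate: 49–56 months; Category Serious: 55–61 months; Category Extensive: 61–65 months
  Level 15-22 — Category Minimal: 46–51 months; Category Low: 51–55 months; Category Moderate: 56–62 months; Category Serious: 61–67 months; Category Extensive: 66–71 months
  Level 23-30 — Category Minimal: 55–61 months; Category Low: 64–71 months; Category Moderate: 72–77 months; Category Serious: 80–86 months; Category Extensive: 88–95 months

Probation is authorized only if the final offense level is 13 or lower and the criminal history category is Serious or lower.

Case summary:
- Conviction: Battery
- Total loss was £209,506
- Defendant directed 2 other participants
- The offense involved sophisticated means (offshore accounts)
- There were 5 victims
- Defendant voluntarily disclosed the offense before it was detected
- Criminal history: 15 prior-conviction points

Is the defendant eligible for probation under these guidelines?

Base offense level for battery: 15.
A1 does not apply.
A2 applies (level before this adjustment is 15 ≥ 9, so +3): 15 + 3 = 18.
A3 applies: 18 − 1 = 17.
A4 applies: 17 + 3 = 20.
A5 applies (level before this adjustment is 20 ≥ 13, so +5): 20 + 5 = 25.
A6 applies: 25 + 2 = 27.
Final offense level: 27.
Criminal history: 15 prior points → Category Serious (11-15).
Level 27 falls in the 23-30 band.
Grid: Level 23-30 × Category Serious = 80-86 months.
Probation check: level 27 > 13 and category Serious ≤ Serious → not eligible.

No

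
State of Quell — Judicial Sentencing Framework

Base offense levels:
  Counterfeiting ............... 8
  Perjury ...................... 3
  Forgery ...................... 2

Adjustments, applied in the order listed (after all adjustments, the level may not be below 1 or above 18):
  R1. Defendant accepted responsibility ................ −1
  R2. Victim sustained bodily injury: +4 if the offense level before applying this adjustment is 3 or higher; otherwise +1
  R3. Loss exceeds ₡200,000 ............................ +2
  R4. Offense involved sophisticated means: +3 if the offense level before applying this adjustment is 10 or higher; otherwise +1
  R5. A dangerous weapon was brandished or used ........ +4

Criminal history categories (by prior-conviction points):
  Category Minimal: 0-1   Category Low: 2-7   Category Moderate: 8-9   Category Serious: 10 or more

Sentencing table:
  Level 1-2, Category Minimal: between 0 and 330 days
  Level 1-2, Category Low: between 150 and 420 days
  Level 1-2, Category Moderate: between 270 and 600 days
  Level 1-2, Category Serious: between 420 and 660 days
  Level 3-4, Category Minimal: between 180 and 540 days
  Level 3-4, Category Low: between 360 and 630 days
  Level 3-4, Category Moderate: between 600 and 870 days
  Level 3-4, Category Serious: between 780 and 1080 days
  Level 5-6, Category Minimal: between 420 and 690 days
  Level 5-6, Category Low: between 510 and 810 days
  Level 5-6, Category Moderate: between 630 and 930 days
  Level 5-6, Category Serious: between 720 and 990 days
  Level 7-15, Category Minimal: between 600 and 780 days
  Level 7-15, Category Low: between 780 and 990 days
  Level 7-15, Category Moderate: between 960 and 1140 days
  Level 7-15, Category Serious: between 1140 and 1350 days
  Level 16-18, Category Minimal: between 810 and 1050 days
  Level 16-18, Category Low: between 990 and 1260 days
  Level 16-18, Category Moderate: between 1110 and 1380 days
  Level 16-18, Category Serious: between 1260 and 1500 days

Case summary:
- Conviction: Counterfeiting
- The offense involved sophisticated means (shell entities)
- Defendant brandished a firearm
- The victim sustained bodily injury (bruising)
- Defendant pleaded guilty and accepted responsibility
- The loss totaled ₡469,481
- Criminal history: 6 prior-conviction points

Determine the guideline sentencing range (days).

Base offense level for counterfeiting: 8.
R1 applies: 8 − 1 = 7.
R2 applies (level before this adjustment is 7 ≥ 3, so +4): 7 + 4 = 11.
R3 applies: 11 + 2 = 13.
R4 applies (level before this adjustment is 13 ≥ 10, so +3): 13 + 3 = 16.
R5 applies: 16 + 4 = 20.
Level 20 exceeds the maximum of 18; capped at 18.
Final offense level: 18.
Criminal history: 6 prior points → Category Low (2-7).
Level 18 falls in the 16-18 band.
Grid: Level 16-18 × Category Low = 990-1260 days.

990-1260 days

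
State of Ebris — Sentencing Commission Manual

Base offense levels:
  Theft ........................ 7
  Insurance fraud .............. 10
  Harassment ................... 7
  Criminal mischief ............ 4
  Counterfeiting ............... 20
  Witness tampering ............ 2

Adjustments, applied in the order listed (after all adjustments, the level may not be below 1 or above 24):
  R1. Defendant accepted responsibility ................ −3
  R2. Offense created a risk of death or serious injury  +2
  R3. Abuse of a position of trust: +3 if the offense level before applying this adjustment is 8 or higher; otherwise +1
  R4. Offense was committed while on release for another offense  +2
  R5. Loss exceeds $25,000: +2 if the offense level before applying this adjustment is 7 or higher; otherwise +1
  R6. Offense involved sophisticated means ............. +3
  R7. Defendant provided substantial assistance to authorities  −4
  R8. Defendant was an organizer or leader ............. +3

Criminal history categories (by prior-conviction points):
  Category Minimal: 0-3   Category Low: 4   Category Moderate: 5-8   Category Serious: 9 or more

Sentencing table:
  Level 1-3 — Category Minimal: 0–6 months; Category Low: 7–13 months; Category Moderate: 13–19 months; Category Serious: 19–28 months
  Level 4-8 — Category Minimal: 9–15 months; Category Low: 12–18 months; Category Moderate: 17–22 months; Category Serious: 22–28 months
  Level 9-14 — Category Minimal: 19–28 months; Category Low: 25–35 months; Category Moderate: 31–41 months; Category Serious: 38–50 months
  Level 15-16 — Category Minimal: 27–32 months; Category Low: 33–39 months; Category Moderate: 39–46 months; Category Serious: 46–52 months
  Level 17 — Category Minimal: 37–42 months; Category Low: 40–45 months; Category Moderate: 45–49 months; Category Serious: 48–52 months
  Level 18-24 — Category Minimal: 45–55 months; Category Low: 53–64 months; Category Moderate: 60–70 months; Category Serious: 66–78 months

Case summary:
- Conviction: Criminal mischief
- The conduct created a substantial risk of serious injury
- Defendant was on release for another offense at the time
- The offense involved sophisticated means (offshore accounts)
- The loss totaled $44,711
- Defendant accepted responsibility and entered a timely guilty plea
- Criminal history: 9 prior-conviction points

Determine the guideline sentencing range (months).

38-50 months

Base offense level for criminal mischief: 4.
R1 applies: 4 − 3 = 1.
R2 applies: 1 + 2 = 3.
R4 applies: 3 + 2 = 5.
R5 applies (level before this adjustment is 5 < 7, so +1): 5 + 1 = 6.
R6 applies: 6 + 3 = 9.
R7 does not apply.
R8 does not apply.
Final offense level: 9.
Criminal history: 9 prior points → Category Serious (9+).
Level 9 falls in the 9-14 band.
Grid: Level 9-14 × Category Serious = 38-50 months.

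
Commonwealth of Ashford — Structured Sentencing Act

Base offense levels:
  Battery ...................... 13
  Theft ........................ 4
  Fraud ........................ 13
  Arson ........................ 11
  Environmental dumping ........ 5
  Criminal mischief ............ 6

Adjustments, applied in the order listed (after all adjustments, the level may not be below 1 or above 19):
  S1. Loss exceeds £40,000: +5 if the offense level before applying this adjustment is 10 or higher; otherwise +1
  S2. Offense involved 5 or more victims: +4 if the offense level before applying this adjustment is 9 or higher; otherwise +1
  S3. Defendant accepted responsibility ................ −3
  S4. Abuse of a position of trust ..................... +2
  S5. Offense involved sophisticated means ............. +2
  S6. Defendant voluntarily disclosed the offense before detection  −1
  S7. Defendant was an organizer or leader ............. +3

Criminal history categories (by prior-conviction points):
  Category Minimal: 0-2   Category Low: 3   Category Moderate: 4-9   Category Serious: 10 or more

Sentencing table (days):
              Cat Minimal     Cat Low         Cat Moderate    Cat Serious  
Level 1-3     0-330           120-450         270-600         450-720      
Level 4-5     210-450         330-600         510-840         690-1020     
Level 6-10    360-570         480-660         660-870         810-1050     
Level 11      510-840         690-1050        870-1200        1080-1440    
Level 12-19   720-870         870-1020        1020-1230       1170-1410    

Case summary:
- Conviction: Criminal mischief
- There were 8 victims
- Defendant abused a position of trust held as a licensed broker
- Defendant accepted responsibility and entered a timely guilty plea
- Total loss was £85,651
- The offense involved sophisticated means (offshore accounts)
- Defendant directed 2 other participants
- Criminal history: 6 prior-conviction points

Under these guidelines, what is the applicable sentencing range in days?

1020-1230 days

Base offense level for criminal mischief: 6.
S1 applies (level before this adjustment is 6 < 10, so +1): 6 + 1 = 7.
S2 applies (level before this adjustment is 7 < 9, so +1): 7 + 1 = 8.
S3 applies: 8 − 3 = 5.
S4 applies: 5 + 2 = 7.
S5 applies: 7 + 2 = 9.
S6 does not apply.
S7 applies: 9 + 3 = 12.
Final offense level: 12.
Criminal history: 6 prior points → Category Moderate (4-9).
Level 12 falls in the 12-19 band.
Grid: Level 12-19 × Category Moderate = 1020-1230 days.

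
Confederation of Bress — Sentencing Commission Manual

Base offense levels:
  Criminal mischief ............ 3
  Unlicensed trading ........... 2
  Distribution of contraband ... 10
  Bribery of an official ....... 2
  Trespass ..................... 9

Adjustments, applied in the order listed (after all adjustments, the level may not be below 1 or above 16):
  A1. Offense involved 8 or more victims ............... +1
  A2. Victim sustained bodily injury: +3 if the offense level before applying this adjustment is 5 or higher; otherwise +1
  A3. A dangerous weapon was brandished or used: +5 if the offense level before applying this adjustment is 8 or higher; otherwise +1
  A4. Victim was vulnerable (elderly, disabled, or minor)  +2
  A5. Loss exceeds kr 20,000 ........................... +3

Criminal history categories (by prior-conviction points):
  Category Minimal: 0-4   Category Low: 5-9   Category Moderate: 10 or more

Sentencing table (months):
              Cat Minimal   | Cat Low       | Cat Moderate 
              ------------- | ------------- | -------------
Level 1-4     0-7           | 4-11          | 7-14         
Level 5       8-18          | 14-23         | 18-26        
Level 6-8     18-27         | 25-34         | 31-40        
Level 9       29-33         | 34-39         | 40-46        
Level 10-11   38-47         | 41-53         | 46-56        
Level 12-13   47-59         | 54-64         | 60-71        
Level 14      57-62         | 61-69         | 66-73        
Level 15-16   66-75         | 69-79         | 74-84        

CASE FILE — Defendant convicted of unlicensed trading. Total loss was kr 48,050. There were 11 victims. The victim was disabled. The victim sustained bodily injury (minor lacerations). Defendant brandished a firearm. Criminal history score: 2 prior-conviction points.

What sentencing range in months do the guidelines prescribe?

38-47 months

Base offense level for unlicensed trading: 2.
A1 applies: 2 + 1 = 3.
A2 applies (level before this adjustment is 3 < 5, so +1): 3 + 1 = 4.
A3 applies (level before this adjustment is 4 < 8, so +1): 4 + 1 = 5.
A4 applies: 5 + 2 = 7.
A5 applies: 7 + 3 = 10.
Final offense level: 10.
Criminal history: 2 prior points → Category Minimal (0-4).
Level 10 falls in the 10-11 band.
Grid: Level 10-11 × Category Minimal = 38-47 months.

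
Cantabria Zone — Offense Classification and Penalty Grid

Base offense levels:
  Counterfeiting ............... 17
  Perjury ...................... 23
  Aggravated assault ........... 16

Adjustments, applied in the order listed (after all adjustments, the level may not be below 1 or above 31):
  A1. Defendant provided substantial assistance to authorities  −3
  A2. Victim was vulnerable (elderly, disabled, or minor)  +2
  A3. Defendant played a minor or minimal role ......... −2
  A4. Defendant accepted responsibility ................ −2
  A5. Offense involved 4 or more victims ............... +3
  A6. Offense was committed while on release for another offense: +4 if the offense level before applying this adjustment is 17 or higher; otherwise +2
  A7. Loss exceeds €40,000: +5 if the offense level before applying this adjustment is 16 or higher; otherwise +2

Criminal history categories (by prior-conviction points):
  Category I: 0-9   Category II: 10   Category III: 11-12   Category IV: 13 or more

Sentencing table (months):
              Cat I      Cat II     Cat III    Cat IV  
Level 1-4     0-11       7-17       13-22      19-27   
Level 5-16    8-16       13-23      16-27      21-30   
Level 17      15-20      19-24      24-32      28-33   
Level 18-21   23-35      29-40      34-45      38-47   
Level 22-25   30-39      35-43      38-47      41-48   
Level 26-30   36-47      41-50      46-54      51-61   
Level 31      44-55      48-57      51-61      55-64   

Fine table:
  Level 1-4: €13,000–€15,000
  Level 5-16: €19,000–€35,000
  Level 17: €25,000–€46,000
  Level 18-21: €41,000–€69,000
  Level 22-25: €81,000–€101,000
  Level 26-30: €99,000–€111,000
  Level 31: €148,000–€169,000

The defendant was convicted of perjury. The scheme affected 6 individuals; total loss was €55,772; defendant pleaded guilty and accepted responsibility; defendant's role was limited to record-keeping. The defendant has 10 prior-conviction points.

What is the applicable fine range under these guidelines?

Base offense level for perjury: 23.
A1 does not apply.
A2 does not apply.
A3 applies: 23 − 2 = 21.
A4 applies: 21 − 2 = 19.
A5 applies: 19 + 3 = 22.
A6 does not apply.
A7 applies (level before this adjustment is 22 ≥ 16, so +5): 22 + 5 = 27.
Final offense level: 27.
Level 27 falls in the 26-30 band.
Fine table: Level 26-30 → €99,000–€111,000.

€99,000–€111,000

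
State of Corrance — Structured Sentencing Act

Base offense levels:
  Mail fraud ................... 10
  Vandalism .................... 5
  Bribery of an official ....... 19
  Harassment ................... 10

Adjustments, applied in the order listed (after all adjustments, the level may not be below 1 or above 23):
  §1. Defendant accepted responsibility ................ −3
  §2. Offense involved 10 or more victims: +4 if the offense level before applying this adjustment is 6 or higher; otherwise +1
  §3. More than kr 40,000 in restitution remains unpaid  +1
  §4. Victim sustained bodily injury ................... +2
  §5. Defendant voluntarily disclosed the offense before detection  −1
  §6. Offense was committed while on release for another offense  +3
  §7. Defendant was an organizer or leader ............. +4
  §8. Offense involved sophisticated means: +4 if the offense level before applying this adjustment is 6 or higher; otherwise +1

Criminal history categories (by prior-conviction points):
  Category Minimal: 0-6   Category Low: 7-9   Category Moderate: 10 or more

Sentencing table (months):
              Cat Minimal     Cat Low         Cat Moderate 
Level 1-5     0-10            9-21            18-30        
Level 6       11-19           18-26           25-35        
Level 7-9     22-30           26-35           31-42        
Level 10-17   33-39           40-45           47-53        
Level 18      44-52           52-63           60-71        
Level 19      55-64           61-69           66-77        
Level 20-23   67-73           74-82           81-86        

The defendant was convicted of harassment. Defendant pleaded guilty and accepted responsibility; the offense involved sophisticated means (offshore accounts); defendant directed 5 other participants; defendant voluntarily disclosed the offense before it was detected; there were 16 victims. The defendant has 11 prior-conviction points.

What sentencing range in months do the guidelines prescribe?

Base offense level for harassment: 10.
§1 applies: 10 − 3 = 7.
§2 applies (level before this adjustment is 7 ≥ 6, so +4): 7 + 4 = 11.
§3 does not apply.
§4 does not apply.
§5 applies: 11 − 1 = 10.
§6 does not apply.
§7 applies: 10 + 4 = 14.
§8 applies (level before this adjustment is 14 ≥ 6, so +4): 14 + 4 = 18.
Final offense level: 18.
Criminal history: 11 prior points → Category Moderate (10+).
Level 18 falls in the 18 band.
Grid: Level 18 × Category Moderate = 60-71 months.

60-71 months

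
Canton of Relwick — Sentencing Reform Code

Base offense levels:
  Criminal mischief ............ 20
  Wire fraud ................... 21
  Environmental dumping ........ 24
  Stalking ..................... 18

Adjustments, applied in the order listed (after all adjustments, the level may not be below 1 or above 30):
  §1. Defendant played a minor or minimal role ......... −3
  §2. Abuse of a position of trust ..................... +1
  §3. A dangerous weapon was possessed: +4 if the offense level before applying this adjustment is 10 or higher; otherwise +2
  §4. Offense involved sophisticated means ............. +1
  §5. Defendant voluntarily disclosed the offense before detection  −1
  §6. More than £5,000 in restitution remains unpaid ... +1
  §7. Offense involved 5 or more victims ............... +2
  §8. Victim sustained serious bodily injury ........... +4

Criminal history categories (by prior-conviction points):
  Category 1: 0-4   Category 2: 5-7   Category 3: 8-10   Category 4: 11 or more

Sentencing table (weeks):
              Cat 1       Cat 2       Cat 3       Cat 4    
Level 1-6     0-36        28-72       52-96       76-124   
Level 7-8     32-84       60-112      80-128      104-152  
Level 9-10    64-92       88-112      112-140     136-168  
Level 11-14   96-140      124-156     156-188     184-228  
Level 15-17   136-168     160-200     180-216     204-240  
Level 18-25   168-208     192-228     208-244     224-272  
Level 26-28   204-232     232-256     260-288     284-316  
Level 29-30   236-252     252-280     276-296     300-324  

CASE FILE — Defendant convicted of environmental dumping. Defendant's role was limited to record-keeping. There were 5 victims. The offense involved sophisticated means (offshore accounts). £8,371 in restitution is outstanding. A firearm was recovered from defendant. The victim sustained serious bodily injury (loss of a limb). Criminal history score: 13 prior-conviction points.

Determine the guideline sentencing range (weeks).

300-324 weeks

Base offense level for environmental dumping: 24.
§1 applies: 24 − 3 = 21.
§3 applies (level before this adjustment is 21 ≥ 10, so +4): 21 + 4 = 25.
§4 applies: 25 + 1 = 26.
§5 does not apply.
§6 applies: 26 + 1 = 27.
§7 applies: 27 + 2 = 29.
§8 applies: 29 + 4 = 33.
Level 33 exceeds the maximum of 30; capped at 30.
Final offense level: 30.
Criminal history: 13 prior points → Category 4 (11+).
Level 30 falls in the 29-30 band.
Grid: Level 29-30 × Category 4 = 300-324 weeks.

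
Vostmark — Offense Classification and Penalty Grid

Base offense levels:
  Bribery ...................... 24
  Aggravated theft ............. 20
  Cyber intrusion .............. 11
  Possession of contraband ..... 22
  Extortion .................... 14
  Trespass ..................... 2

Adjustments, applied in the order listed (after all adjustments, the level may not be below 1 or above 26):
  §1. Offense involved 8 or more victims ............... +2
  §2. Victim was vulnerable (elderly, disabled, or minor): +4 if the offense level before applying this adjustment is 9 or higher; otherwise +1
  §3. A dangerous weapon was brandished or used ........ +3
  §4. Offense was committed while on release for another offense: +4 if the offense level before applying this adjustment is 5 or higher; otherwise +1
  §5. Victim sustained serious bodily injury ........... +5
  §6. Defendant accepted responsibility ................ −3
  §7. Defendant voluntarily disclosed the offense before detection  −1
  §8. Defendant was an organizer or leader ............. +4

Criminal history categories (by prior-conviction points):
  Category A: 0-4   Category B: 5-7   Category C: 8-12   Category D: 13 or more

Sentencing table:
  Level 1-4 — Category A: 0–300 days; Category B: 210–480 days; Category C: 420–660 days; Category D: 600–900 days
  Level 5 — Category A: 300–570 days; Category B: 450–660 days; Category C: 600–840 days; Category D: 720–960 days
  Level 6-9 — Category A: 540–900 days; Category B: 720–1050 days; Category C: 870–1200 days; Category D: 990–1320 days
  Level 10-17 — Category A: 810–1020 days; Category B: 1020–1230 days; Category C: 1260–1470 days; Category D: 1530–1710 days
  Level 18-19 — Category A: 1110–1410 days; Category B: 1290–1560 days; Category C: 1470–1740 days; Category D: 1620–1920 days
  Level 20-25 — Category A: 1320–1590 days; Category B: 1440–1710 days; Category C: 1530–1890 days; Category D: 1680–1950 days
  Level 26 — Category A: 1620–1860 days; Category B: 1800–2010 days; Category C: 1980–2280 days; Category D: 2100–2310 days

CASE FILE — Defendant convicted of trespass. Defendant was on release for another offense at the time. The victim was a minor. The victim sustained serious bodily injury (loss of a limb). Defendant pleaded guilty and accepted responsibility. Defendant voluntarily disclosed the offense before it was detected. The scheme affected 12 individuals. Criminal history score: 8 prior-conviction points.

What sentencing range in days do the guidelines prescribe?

1260-1470 days

Base offense level for trespass: 2.
§1 applies: 2 + 2 = 4.
§2 applies (level before this adjustment is 4 < 9, so +1): 4 + 1 = 5.
§3 does not apply.
§4 applies (level before this adjustment is 5 ≥ 5, so +4): 5 + 4 = 9.
§5 applies: 9 + 5 = 14.
§6 applies: 14 − 3 = 11.
§7 applies: 11 − 1 = 10.
§8 does not apply.
Final offense level: 10.
Criminal history: 8 prior points → Category C (8-12).
Level 10 falls in the 10-17 band.
Grid: Level 10-17 × Category C = 1260-1470 days.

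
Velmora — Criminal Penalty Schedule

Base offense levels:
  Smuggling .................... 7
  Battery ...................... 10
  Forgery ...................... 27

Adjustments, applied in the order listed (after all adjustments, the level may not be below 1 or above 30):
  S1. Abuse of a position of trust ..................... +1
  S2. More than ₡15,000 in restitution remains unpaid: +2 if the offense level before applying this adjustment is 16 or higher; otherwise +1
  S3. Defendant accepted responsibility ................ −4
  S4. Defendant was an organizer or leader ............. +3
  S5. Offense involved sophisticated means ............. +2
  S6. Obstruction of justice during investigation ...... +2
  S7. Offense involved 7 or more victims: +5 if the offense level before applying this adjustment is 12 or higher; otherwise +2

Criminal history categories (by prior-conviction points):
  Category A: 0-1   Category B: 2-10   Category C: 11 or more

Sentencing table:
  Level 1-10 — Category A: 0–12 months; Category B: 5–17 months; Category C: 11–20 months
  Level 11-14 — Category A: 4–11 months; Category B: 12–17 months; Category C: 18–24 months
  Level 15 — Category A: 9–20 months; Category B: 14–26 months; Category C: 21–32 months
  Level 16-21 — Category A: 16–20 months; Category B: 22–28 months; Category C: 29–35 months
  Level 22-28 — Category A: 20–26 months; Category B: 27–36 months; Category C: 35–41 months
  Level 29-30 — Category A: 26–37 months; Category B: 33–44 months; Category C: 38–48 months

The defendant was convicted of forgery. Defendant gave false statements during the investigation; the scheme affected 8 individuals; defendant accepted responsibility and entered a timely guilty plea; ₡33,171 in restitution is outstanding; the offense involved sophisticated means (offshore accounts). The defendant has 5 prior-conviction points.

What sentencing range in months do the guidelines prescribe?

Base offense level for forgery: 27.
S2 applies (level before this adjustment is 27 ≥ 16, so +2): 27 + 2 = 29.
S3 applies: 29 − 4 = 25.
S5 applies: 25 + 2 = 27.
S6 applies: 27 + 2 = 29.
S7 applies (level before this adjustment is 29 ≥ 12, so +5): 29 + 5 = 34.
Level 34 exceeds the maximum of 30; capped at 30.
Final offense level: 30.
Criminal history: 5 prior points → Category B (2-10).
Level 30 falls in the 29-30 band.
Grid: Level 29-30 × Category B = 33-44 months.

33-44 months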